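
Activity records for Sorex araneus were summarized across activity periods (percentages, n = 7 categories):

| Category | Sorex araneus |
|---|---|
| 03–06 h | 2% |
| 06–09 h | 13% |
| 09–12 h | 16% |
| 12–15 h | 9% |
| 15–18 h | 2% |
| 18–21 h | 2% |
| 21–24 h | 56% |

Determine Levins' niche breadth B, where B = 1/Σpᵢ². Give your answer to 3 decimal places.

Convert percentages to proportions (divide by 100).
Σpᵢ² = 0.02² + 0.13² + 0.16² + 0.09² + 0.02² + 0.02² + 0.56² = 0.0004 + 0.0169 + 0.0256 + 0.0081 + 0.0004 + 0.0004 + 0.3136 = 0.3654
B = 1 / 0.3654 = 2.73673

2.737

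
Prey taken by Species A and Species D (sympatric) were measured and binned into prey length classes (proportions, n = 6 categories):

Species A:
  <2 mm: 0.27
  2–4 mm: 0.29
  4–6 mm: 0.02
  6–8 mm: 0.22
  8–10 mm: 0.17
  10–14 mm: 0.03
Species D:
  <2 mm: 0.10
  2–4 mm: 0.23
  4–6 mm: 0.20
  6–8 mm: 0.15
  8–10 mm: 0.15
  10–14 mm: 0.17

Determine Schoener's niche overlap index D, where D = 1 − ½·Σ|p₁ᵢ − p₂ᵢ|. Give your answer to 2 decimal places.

0.68

Σ|p₁ᵢ − p₂ᵢ| = 0.17 + 0.06 + 0.18 + 0.07 + 0.02 + 0.14 = 0.64
D = 1 − ½ × 0.64 = 1 − 0.320 = 0.6800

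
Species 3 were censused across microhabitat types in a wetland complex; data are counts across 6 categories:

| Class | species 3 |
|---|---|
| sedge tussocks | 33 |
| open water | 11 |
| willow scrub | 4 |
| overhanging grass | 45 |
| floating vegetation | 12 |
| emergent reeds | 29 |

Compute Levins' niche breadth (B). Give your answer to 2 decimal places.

4.24

Proportions for species 3 (n=134): 33/134=0.2463, 11/134=0.0821, 4/134=0.0299, 45/134=0.3358, 12/134=0.0896, 29/134=0.2164
Σpᵢ² = 0.2463² + 0.0821² + 0.0299² + 0.3358² + 0.0896² + 0.2164² = 0.060664 + 0.006740 + 0.000894 + 0.112762 + 0.008028 + 0.046829 = 0.235917
B = 1 / 0.235917 = 4.2388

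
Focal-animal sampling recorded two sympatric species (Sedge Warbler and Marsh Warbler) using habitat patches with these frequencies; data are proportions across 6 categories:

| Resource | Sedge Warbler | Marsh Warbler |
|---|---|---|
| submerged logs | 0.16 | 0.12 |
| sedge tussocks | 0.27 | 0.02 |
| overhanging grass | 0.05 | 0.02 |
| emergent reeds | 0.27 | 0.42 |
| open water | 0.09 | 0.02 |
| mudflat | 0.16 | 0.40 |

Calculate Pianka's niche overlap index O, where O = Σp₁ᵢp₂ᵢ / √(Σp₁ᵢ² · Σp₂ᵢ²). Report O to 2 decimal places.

Σ p₁ᵢp₂ᵢ = 0.0192 + 0.0054 + 0.0010 + 0.1134 + 0.0018 + 0.0640 = 0.2048
Σp_1ᵢ² = 0.16² + 0.27² + 0.05² + 0.27² + 0.09² + 0.16² = 0.0256 + 0.0729 + 0.0025 + 0.0729 + 0.0081 + 0.0256 = 0.2076
Σp_2ᵢ² = 0.12² + 0.02² + 0.02² + 0.42² + 0.02² + 0.40² = 0.0144 + 0.0004 + 0.0004 + 0.1764 + 0.0004 + 0.1600 = 0.3520
O = 0.2048 / √(0.2076 × 0.3520) = 0.2048 / 0.27032 = 0.7576

0.76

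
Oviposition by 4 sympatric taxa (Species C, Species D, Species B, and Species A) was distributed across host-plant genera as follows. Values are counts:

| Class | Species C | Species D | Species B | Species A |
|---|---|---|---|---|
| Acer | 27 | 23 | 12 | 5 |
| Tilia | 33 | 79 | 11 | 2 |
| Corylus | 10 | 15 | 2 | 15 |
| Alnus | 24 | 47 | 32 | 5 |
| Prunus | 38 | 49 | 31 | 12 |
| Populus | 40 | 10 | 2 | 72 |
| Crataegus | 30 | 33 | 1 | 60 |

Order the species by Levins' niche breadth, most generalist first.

Species C > Species D > Species B > Species A

Proportions for Species C (n=202): 27/202=0.1337, 33/202=0.1634, 10/202=0.0495, 24/202=0.1188, 38/202=0.1881, 40/202=0.1980, 30/202=0.1485
Proportions for Species D (n=256): 23/256=0.0898, 79/256=0.3086, 15/256=0.0586, 47/256=0.1836, 49/256=0.1914, 10/256=0.0391, 33/256=0.1289
Proportions for Species B (n=91): 12/91=0.1319, 11/91=0.1209, 2/91=0.0220, 32/91=0.3516, 31/91=0.3407, 2/91=0.0220, 1/91=0.0110
Proportions for Species A (n=171): 5/171=0.0292, 2/171=0.0117, 15/171=0.0877, 5/171=0.0292, 12/171=0.0702, 72/171=0.4211, 60/171=0.3509
Σp_Cᵢ² = 0.1337² + 0.1634² + 0.0495² + 0.1188² + 0.1881² + 0.1980² + 0.1485² = 0.017876 + 0.026700 + 0.002450 + 0.014113 + 0.035382 + 0.039204 + 0.022052 = 0.157777
B_C = 1 / 0.157777 = 6.3381
Σp_Dᵢ² = 0.0898² + 0.3086² + 0.0586² + 0.1836² + 0.1914² + 0.0391² + 0.1289² = 0.008064 + 0.095234 + 0.003434 + 0.033709 + 0.036634 + 0.001529 + 0.016615 = 0.195219
B_D = 1 / 0.195219 = 5.1225
Σp_Bᵢ² = 0.1319² + 0.1209² + 0.0220² + 0.3516² + 0.3407² + 0.0220² + 0.0110² = 0.017398 + 0.014617 + 0.000484 + 0.123623 + 0.116076 + 0.000484 + 0.000121 = 0.272803
B_B = 1 / 0.272803 = 3.6656
Σp_Aᵢ² = 0.0292² + 0.0117² + 0.0877² + 0.0292² + 0.0702² + 0.4211² + 0.3509² = 0.000853 + 0.000137 + 0.007691 + 0.000853 + 0.004928 + 0.177325 + 0.123131 = 0.314918
B_A = 1 / 0.314918 = 3.1754
Ranking by B (broadest → narrowest): Species C (6.34) > Species D (5.12) > Species B (3.67) > Species A (3.18)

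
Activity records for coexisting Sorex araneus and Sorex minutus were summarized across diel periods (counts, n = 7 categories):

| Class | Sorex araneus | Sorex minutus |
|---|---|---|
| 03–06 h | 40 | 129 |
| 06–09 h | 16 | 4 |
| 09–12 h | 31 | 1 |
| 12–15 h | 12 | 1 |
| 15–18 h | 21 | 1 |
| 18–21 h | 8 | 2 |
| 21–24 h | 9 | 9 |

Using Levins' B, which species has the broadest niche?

Sorex araneus

Proportions for Sorex araneus (n=137): 40/137=0.2920, 16/137=0.1168, 31/137=0.2263, 12/137=0.0876, 21/137=0.1533, 8/137=0.0584, 9/137=0.0657
Proportions for Sorex minutus (n=147): 129/147=0.8776, 4/147=0.0272, 1/147=0.0068, 1/147=0.0068, 1/147=0.0068, 2/147=0.0136, 9/147=0.0612
Σp_aranᵢ² = 0.2920² + 0.1168² + 0.2263² + 0.0876² + 0.1533² + 0.0584² + 0.0657² = 0.085264 + 0.013642 + 0.051212 + 0.007674 + 0.023501 + 0.003411 + 0.004316 = 0.189020
B_aran = 1 / 0.189020 = 5.2904
Σp_minuᵢ² = 0.8776² + 0.0272² + 0.0068² + 0.0068² + 0.0068² + 0.0136² + 0.0612² = 0.770182 + 0.000740 + 0.000046 + 0.000046 + 0.000046 + 0.000185 + 0.003745 = 0.774990
B_minu = 1 / 0.774990 = 1.2903
Highest B → broadest niche (most generalist): Sorex araneus (B = 5.29).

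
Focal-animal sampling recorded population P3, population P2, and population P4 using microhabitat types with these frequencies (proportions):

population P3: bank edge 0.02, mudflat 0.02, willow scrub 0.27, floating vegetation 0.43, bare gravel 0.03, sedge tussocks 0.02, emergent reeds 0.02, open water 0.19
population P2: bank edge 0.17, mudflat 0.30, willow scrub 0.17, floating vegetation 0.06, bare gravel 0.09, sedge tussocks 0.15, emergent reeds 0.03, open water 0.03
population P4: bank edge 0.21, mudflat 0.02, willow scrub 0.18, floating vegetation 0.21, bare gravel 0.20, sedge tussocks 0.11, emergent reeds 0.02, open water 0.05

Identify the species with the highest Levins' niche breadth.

Σp_P3ᵢ² = 0.02² + 0.02² + 0.27² + 0.43² + 0.03² + 0.02² + 0.02² + 0.19² = 0.0004 + 0.0004 + 0.0729 + 0.1849 + 0.0009 + 0.0004 + 0.0004 + 0.0361 = 0.2964
B_P3 = 1 / 0.2964 = 3.3738
Σp_P2ᵢ² = 0.17² + 0.30² + 0.17² + 0.06² + 0.09² + 0.15² + 0.03² + 0.03² = 0.0289 + 0.0900 + 0.0289 + 0.0036 + 0.0081 + 0.0225 + 0.0009 + 0.0009 = 0.1838
B_P2 = 1 / 0.1838 = 5.4407
Σp_P4ᵢ² = 0.21² + 0.02² + 0.18² + 0.21² + 0.20² + 0.11² + 0.02² + 0.05² = 0.0441 + 0.0004 + 0.0324 + 0.0441 + 0.0400 + 0.0121 + 0.0004 + 0.0025 = 0.1760
B_P4 = 1 / 0.1760 = 5.6818
Highest B → broadest niche (most generalist): population P4 (B = 5.68).

population P4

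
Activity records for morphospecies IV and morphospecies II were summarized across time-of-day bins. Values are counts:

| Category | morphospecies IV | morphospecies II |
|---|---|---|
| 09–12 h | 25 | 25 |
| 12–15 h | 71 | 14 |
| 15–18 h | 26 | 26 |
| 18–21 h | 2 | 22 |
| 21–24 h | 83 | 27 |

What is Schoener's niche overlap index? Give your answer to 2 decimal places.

Proportions for morphospecies IV (n=207): 25/207=0.1208, 71/207=0.3430, 26/207=0.1256, 2/207=0.0097, 83/207=0.4010
Proportions for morphospecies II (n=114): 25/114=0.2193, 14/114=0.1228, 26/114=0.2281, 22/114=0.1930, 27/114=0.2368
Σ|p₁ᵢ − p₂ᵢ| = 0.0985 + 0.2202 + 0.1025 + 0.1833 + 0.1642 = 0.7687
D = 1 − ½ × 0.7687 = 1 − 0.38435 = 0.61565

0.62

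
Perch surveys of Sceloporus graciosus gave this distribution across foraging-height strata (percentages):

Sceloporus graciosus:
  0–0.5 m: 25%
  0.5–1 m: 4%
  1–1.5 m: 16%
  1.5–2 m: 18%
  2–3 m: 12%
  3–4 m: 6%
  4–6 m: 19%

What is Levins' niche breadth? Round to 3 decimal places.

5.675

Convert percentages to proportions (divide by 100).
Σpᵢ² = 0.25² + 0.04² + 0.16² + 0.18² + 0.12² + 0.06² + 0.19² = 0.0625 + 0.0016 + 0.0256 + 0.0324 + 0.0144 + 0.0036 + 0.0361 = 0.1762
B = 1 / 0.1762 = 5.67537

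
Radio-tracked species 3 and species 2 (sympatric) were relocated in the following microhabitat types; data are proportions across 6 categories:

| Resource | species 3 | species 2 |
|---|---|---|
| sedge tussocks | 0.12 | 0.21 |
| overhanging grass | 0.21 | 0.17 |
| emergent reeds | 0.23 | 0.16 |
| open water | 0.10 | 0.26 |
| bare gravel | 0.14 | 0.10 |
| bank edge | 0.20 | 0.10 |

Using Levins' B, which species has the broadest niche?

Σp_3ᵢ² = 0.12² + 0.21² + 0.23² + 0.10² + 0.14² + 0.20² = 0.0144 + 0.0441 + 0.0529 + 0.0100 + 0.0196 + 0.0400 = 0.1810
B_3 = 1 / 0.1810 = 5.5249
Σp_2ᵢ² = 0.21² + 0.17² + 0.16² + 0.26² + 0.10² + 0.10² = 0.0441 + 0.0289 + 0.0256 + 0.0676 + 0.0100 + 0.0100 = 0.1862
B_2 = 1 / 0.1862 = 5.3706
Highest B → broadest niche (most generalist): species 3 (B = 5.52).

species 3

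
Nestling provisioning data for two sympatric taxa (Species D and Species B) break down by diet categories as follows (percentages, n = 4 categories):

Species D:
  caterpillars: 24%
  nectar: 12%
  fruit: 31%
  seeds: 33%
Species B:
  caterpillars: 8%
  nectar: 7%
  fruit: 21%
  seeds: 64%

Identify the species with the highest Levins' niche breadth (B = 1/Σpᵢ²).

Convert percentages to proportions (divide by 100).
Σp_Dᵢ² = 0.24² + 0.12² + 0.31² + 0.33² = 0.0576 + 0.0144 + 0.0961 + 0.1089 = 0.2770
B_D = 1 / 0.2770 = 3.6101
Σp_Bᵢ² = 0.08² + 0.07² + 0.21² + 0.64² = 0.0064 + 0.0049 + 0.0441 + 0.4096 = 0.4650
B_B = 1 / 0.4650 = 2.1505
Highest B → broadest niche (most generalist): Species D (B = 3.61).

Species D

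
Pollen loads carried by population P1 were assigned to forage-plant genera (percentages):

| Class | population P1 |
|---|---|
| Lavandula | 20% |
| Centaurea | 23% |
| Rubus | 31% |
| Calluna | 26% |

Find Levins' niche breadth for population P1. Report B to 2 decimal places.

3.90

Convert percentages to proportions (divide by 100).
Σpᵢ² = 0.20² + 0.23² + 0.31² + 0.26² = 0.0400 + 0.0529 + 0.0961 + 0.0676 = 0.2566
B = 1 / 0.2566 = 3.8971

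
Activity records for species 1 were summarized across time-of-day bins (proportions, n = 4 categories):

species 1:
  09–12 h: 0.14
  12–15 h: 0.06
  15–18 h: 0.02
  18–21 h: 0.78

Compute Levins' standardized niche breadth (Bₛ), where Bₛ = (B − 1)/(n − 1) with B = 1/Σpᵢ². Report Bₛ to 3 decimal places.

0.194

Σpᵢ² = 0.14² + 0.06² + 0.02² + 0.78² = 0.0196 + 0.0036 + 0.0004 + 0.6084 = 0.6320
B = 1 / 0.6320 = 1.58228
Bₛ = (B − 1)/(n − 1) = (1.58228 − 1)/(4 − 1) = 0.58228/3 = 0.19409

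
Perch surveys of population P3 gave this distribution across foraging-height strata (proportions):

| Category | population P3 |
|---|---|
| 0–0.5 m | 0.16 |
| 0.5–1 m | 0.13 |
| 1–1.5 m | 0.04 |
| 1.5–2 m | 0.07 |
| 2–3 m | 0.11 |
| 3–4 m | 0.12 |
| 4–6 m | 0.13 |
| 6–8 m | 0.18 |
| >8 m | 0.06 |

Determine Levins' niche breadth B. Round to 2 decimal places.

7.79

Σpᵢ² = 0.16² + 0.13² + 0.04² + 0.07² + 0.11² + 0.12² + 0.13² + 0.18² + 0.06² = 0.0256 + 0.0169 + 0.0016 + 0.0049 + 0.0121 + 0.0144 + 0.0169 + 0.0324 + 0.0036 = 0.1284
B = 1 / 0.1284 = 7.7882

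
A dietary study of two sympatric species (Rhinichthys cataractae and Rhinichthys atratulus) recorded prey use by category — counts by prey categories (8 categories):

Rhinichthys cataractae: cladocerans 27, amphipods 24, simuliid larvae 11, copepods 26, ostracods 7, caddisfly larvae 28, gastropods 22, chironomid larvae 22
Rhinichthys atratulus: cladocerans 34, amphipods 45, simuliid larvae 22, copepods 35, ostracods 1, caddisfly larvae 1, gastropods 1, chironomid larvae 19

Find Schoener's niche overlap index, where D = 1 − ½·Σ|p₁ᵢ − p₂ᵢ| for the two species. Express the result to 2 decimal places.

Proportions for Rhinichthys cataractae (n=167): 27/167=0.1617, 24/167=0.1437, 11/167=0.0659, 26/167=0.1557, 7/167=0.0419, 28/167=0.1677, 22/167=0.1317, 22/167=0.1317
Proportions for Rhinichthys atratulus (n=158): 34/158=0.2152, 45/158=0.2848, 22/158=0.1392, 35/158=0.2215, 1/158=0.0063, 1/158=0.0063, 1/158=0.0063, 19/158=0.1203
Σ|p₁ᵢ − p₂ᵢ| = 0.0535 + 0.1411 + 0.0733 + 0.0658 + 0.0356 + 0.1614 + 0.1254 + 0.0114 = 0.6675
D = 1 − ½ × 0.6675 = 1 − 0.33375 = 0.66625

0.67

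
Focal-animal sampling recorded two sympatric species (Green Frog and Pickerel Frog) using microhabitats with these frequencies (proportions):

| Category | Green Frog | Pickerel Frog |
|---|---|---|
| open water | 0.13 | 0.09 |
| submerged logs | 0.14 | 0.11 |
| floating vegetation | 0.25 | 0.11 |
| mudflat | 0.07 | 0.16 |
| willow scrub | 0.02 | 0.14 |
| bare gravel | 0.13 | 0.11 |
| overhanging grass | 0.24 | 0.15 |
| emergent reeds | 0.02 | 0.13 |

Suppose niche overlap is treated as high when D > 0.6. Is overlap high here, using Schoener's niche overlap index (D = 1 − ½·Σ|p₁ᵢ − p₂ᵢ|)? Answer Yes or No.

Yes

Σ|p₁ᵢ − p₂ᵢ| = 0.04 + 0.03 + 0.14 + 0.09 + 0.12 + 0.02 + 0.09 + 0.11 = 0.64
D = 1 − ½ × 0.64 = 1 − 0.320 = 0.6800
D = 0.6800 > 0.6 → Yes.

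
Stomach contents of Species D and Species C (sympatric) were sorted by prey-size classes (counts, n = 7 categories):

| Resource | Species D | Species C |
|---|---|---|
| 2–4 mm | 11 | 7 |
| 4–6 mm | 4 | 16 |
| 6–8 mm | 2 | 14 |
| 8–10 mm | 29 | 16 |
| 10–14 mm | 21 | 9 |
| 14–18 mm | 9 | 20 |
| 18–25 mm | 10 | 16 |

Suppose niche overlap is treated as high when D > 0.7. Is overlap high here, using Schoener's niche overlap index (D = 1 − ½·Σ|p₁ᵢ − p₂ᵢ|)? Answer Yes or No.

Proportions for Species D (n=86): 11/86=0.1279, 4/86=0.0465, 2/86=0.0233, 29/86=0.3372, 21/86=0.2442, 9/86=0.1047, 10/86=0.1163
Proportions for Species C (n=98): 7/98=0.0714, 16/98=0.1633, 14/98=0.1429, 16/98=0.1633, 9/98=0.0918, 20/98=0.2041, 16/98=0.1633
Σ|p₁ᵢ − p₂ᵢ| = 0.0565 + 0.1168 + 0.1196 + 0.1739 + 0.1524 + 0.0994 + 0.0470 = 0.7656
D = 1 − ½ × 0.7656 = 1 − 0.38280 = 0.61720
D = 0.61720 < 0.7 → No.

No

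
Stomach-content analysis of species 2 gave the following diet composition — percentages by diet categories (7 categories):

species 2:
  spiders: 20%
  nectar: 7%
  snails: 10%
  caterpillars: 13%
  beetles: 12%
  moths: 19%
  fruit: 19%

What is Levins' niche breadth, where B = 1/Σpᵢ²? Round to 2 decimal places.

Convert percentages to proportions (divide by 100).
Σpᵢ² = 0.20² + 0.07² + 0.10² + 0.13² + 0.12² + 0.19² + 0.19² = 0.0400 + 0.0049 + 0.0100 + 0.0169 + 0.0144 + 0.0361 + 0.0361 = 0.1584
B = 1 / 0.1584 = 6.3131

6.31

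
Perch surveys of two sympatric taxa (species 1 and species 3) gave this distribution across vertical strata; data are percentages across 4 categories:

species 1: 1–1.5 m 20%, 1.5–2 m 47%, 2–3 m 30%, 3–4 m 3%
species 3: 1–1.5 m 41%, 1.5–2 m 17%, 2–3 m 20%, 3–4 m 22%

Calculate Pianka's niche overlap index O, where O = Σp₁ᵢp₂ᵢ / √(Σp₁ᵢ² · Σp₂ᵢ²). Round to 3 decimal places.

Convert percentages to proportions (divide by 100).
Σ p₁ᵢp₂ᵢ = 0.0820 + 0.0799 + 0.0600 + 0.0066 = 0.2285
Σp_1ᵢ² = 0.20² + 0.47² + 0.30² + 0.03² = 0.0400 + 0.2209 + 0.0900 + 0.0009 = 0.3518
Σp_2ᵢ² = 0.41² + 0.17² + 0.20² + 0.22² = 0.1681 + 0.0289 + 0.0400 + 0.0484 = 0.2854
O = 0.2285 / √(0.3518 × 0.2854) = 0.2285 / 0.316865 = 0.72113

0.721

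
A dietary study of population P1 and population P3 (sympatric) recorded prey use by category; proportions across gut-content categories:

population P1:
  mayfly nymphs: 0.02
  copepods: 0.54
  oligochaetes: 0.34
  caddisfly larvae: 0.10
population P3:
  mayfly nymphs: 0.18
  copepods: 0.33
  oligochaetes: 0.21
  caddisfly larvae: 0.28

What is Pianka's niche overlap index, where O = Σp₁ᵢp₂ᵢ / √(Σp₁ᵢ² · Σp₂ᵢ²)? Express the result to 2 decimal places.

Σ p₁ᵢp₂ᵢ = 0.0036 + 0.1782 + 0.0714 + 0.0280 = 0.2812
Σp_1ᵢ² = 0.02² + 0.54² + 0.34² + 0.10² = 0.0004 + 0.2916 + 0.1156 + 0.0100 = 0.4176
Σp_2ᵢ² = 0.18² + 0.33² + 0.21² + 0.28² = 0.0324 + 0.1089 + 0.0441 + 0.0784 = 0.2638
O = 0.2812 / √(0.4176 × 0.2638) = 0.2812 / 0.33191 = 0.8472

0.85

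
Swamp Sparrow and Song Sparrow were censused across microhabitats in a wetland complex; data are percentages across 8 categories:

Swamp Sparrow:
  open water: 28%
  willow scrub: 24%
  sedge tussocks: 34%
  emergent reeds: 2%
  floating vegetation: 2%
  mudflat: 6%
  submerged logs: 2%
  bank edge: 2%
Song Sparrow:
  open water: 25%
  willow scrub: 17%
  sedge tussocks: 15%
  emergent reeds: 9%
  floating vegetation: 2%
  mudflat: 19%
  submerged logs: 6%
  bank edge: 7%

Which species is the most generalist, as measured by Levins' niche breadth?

Convert percentages to proportions (divide by 100).
Σp_Swamᵢ² = 0.28² + 0.24² + 0.34² + 0.02² + 0.02² + 0.06² + 0.02² + 0.02² = 0.0784 + 0.0576 + 0.1156 + 0.0004 + 0.0004 + 0.0036 + 0.0004 + 0.0004 = 0.2568
B_Swam = 1 / 0.2568 = 3.8941
Σp_Songᵢ² = 0.25² + 0.17² + 0.15² + 0.09² + 0.02² + 0.19² + 0.06² + 0.07² = 0.0625 + 0.0289 + 0.0225 + 0.0081 + 0.0004 + 0.0361 + 0.0036 + 0.0049 = 0.1670
B_Song = 1 / 0.1670 = 5.9880
Highest B → broadest niche (most generalist): Song Sparrow (B = 5.99).

Song Sparrow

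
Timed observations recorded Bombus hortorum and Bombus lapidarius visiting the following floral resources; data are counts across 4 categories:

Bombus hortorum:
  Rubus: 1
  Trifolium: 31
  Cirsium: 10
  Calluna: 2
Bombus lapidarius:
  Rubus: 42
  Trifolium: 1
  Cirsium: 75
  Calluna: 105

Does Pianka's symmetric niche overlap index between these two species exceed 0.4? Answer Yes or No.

Proportions for Bombus hortorum (n=44): 1/44=0.0227, 31/44=0.7045, 10/44=0.2273, 2/44=0.0455
Proportions for Bombus lapidarius (n=223): 42/223=0.1883, 1/223=0.0045, 75/223=0.3363, 105/223=0.4709
Σ p₁ᵢp₂ᵢ = 0.004274 + 0.003170 + 0.076441 + 0.021426 = 0.105311
Σp_1ᵢ² = 0.0227² + 0.7045² + 0.2273² + 0.0455² = 0.000515 + 0.496320 + 0.051665 + 0.002070 = 0.550570
Σp_2ᵢ² = 0.1883² + 0.0045² + 0.3363² + 0.4709² = 0.035457 + 0.000020 + 0.113098 + 0.221747 = 0.370322
O = 0.105311 / √(0.550570 × 0.370322) = 0.105311 / 0.4515398 = 0.2332
O = 0.2332 < 0.4 → No.

No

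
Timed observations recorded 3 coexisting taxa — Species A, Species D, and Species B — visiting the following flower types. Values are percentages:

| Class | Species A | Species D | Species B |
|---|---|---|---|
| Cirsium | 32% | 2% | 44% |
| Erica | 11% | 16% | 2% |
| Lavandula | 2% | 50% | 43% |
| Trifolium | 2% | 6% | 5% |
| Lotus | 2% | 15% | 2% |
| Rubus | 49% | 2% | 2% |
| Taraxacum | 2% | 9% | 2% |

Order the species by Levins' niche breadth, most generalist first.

Convert percentages to proportions (divide by 100).
Σp_Aᵢ² = 0.32² + 0.11² + 0.02² + 0.02² + 0.02² + 0.49² + 0.02² = 0.1024 + 0.0121 + 0.0004 + 0.0004 + 0.0004 + 0.2401 + 0.0004 = 0.3562
B_A = 1 / 0.3562 = 2.8074
Σp_Dᵢ² = 0.02² + 0.16² + 0.50² + 0.06² + 0.15² + 0.02² + 0.09² = 0.0004 + 0.0256 + 0.2500 + 0.0036 + 0.0225 + 0.0004 + 0.0081 = 0.3106
B_D = 1 / 0.3106 = 3.2196
Σp_Bᵢ² = 0.44² + 0.02² + 0.43² + 0.05² + 0.02² + 0.02² + 0.02² = 0.1936 + 0.0004 + 0.1849 + 0.0025 + 0.0004 + 0.0004 + 0.0004 = 0.3826
B_B = 1 / 0.3826 = 2.6137
Ranking by B (broadest → narrowest): Species D (3.22) > Species A (2.81) > Species B (2.61)

Species D > Species A > Species B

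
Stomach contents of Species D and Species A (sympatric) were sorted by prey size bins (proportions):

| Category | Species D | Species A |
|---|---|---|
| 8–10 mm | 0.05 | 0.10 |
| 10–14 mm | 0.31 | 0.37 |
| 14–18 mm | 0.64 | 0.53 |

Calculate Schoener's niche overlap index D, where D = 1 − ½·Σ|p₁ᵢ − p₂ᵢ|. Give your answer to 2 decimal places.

Σ|p₁ᵢ − p₂ᵢ| = 0.05 + 0.06 + 0.11 = 0.22
D = 1 − ½ × 0.22 = 1 − 0.110 = 0.8900

0.89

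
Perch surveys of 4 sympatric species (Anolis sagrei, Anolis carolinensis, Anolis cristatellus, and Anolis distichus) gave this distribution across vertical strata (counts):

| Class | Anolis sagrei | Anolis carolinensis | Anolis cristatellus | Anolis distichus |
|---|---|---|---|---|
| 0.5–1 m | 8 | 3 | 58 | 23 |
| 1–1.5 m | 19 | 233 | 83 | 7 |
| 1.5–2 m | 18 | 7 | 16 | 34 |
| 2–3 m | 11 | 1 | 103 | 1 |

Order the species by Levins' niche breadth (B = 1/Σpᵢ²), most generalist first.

Anolis sagrei > Anolis cristatellus > Anolis distichus > Anolis carolinensis

Proportions for Anolis sagrei (n=56): 8/56=0.1429, 19/56=0.3393, 18/56=0.3214, 11/56=0.1964
Proportions for Anolis carolinensis (n=244): 3/244=0.0123, 233/244=0.9549, 7/244=0.0287, 1/244=0.0041
Proportions for Anolis cristatellus (n=260): 58/260=0.2231, 83/260=0.3192, 16/260=0.0615, 103/260=0.3962
Proportions for Anolis distichus (n=65): 23/65=0.3538, 7/65=0.1077, 34/65=0.5231, 1/65=0.0154
Σp_sagrᵢ² = 0.1429² + 0.3393² + 0.3214² + 0.1964² = 0.020420 + 0.115124 + 0.103298 + 0.038573 = 0.277415
B_sagr = 1 / 0.277415 = 3.6047
Σp_caroᵢ² = 0.0123² + 0.9549² + 0.0287² + 0.0041² = 0.000151 + 0.911834 + 0.000824 + 0.000017 = 0.912826
B_caro = 1 / 0.912826 = 1.0955
Σp_crisᵢ² = 0.2231² + 0.3192² + 0.0615² + 0.3962² = 0.049774 + 0.101889 + 0.003782 + 0.156974 = 0.312419
B_cris = 1 / 0.312419 = 3.2008
Σp_distᵢ² = 0.3538² + 0.1077² + 0.5231² + 0.0154² = 0.125174 + 0.011599 + 0.273634 + 0.000237 = 0.410644
B_dist = 1 / 0.410644 = 2.4352
Ranking by B (broadest → narrowest): Anolis sagrei (3.60) > Anolis cristatellus (3.20) > Anolis distichus (2.44) > Anolis carolinensis (1.10)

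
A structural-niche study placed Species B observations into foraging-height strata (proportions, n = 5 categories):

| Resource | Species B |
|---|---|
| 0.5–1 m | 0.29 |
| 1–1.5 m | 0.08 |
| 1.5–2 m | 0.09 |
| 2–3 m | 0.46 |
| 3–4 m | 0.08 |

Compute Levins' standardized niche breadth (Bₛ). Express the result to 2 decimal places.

Σpᵢ² = 0.29² + 0.08² + 0.09² + 0.46² + 0.08² = 0.0841 + 0.0064 + 0.0081 + 0.2116 + 0.0064 = 0.3166
B = 1 / 0.3166 = 3.1586
Bₛ = (B − 1)/(n − 1) = (3.1586 − 1)/(5 − 1) = 2.1586/4 = 0.5397

0.54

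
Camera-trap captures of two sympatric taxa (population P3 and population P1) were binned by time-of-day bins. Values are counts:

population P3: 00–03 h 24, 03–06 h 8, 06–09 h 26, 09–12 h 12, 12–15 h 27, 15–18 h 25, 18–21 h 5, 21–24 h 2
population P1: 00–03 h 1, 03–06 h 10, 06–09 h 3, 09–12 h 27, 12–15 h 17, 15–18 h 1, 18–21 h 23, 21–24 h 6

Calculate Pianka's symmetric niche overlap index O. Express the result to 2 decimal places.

0.51

Proportions for population P3 (n=129): 24/129=0.1860, 8/129=0.0620, 26/129=0.2016, 12/129=0.0930, 27/129=0.2093, 25/129=0.1938, 5/129=0.0388, 2/129=0.0155
Proportions for population P1 (n=88): 1/88=0.0114, 10/88=0.1136, 3/88=0.0341, 27/88=0.3068, 17/88=0.1932, 1/88=0.0114, 23/88=0.2614, 6/88=0.0682
Σ p₁ᵢp₂ᵢ = 0.002120 + 0.007043 + 0.006875 + 0.028532 + 0.040437 + 0.002209 + 0.010142 + 0.001057 = 0.098415
Σp_1ᵢ² = 0.1860² + 0.0620² + 0.2016² + 0.0930² + 0.2093² + 0.1938² + 0.0388² + 0.0155² = 0.034596 + 0.003844 + 0.040643 + 0.008649 + 0.043806 + 0.037558 + 0.001505 + 0.000240 = 0.170841
Σp_2ᵢ² = 0.0114² + 0.1136² + 0.0341² + 0.3068² + 0.1932² + 0.0114² + 0.2614² + 0.0682² = 0.000130 + 0.012905 + 0.001163 + 0.094126 + 0.037326 + 0.000130 + 0.068330 + 0.004651 = 0.218761
O = 0.098415 / √(0.170841 × 0.218761) = 0.098415 / 0.1933219 = 0.5091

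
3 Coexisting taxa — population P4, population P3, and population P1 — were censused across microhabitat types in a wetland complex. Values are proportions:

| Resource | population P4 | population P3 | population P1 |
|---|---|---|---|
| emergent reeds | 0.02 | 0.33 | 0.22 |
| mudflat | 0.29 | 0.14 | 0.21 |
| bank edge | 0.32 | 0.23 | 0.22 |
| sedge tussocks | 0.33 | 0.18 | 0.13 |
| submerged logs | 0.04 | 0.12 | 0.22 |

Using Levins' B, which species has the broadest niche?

Σp_P4ᵢ² = 0.02² + 0.29² + 0.32² + 0.33² + 0.04² = 0.0004 + 0.0841 + 0.1024 + 0.1089 + 0.0016 = 0.2974
B_P4 = 1 / 0.2974 = 3.3625
Σp_P3ᵢ² = 0.33² + 0.14² + 0.23² + 0.18² + 0.12² = 0.1089 + 0.0196 + 0.0529 + 0.0324 + 0.0144 = 0.2282
B_P3 = 1 / 0.2282 = 4.3821
Σp_P1ᵢ² = 0.22² + 0.21² + 0.22² + 0.13² + 0.22² = 0.0484 + 0.0441 + 0.0484 + 0.0169 + 0.0484 = 0.2062
B_P1 = 1 / 0.2062 = 4.8497
Highest B → broadest niche (most generalist): population P1 (B = 4.85).

population P1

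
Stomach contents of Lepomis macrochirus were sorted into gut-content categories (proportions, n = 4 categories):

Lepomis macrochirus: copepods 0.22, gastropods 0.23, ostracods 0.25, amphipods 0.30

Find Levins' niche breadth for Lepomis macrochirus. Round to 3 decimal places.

Σpᵢ² = 0.22² + 0.23² + 0.25² + 0.30² = 0.0484 + 0.0529 + 0.0625 + 0.0900 = 0.2538
B = 1 / 0.2538 = 3.94011

3.940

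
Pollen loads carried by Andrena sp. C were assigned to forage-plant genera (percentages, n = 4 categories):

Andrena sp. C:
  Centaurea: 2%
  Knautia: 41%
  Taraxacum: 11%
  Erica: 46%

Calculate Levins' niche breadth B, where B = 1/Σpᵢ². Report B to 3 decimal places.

Convert percentages to proportions (divide by 100).
Σpᵢ² = 0.02² + 0.41² + 0.11² + 0.46² = 0.0004 + 0.1681 + 0.0121 + 0.2116 = 0.3922
B = 1 / 0.3922 = 2.54972

2.550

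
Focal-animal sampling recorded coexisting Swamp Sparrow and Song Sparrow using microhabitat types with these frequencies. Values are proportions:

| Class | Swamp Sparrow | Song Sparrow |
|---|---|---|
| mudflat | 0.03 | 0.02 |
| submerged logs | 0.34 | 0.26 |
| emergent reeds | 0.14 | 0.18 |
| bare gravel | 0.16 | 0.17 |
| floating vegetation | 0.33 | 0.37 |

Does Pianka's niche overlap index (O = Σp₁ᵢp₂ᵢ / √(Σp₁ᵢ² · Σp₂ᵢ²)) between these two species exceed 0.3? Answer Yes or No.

Yes

Σ p₁ᵢp₂ᵢ = 0.0006 + 0.0884 + 0.0252 + 0.0272 + 0.1221 = 0.2635
Σp_1ᵢ² = 0.03² + 0.34² + 0.14² + 0.16² + 0.33² = 0.0009 + 0.1156 + 0.0196 + 0.0256 + 0.1089 = 0.2706
Σp_2ᵢ² = 0.02² + 0.26² + 0.18² + 0.17² + 0.37² = 0.0004 + 0.0676 + 0.0324 + 0.0289 + 0.1369 = 0.2662
O = 0.2635 / √(0.2706 × 0.2662) = 0.2635 / 0.26839 = 0.9818
O = 0.9818 > 0.3 → Yes.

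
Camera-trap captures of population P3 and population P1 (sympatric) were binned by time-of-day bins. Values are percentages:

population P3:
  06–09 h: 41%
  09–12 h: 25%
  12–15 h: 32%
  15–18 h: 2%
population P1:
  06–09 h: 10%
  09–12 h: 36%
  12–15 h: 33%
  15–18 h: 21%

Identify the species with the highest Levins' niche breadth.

population P1

Convert percentages to proportions (divide by 100).
Σp_P3ᵢ² = 0.41² + 0.25² + 0.32² + 0.02² = 0.1681 + 0.0625 + 0.1024 + 0.0004 = 0.3334
B_P3 = 1 / 0.3334 = 2.9994
Σp_P1ᵢ² = 0.10² + 0.36² + 0.33² + 0.21² = 0.0100 + 0.1296 + 0.1089 + 0.0441 = 0.2926
B_P1 = 1 / 0.2926 = 3.4176
Highest B → broadest niche (most generalist): population P1 (B = 3.42).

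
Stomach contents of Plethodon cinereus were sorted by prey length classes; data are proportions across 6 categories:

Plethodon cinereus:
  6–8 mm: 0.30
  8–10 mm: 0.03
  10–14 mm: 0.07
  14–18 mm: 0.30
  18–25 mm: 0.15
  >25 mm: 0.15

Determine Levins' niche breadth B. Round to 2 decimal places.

Σpᵢ² = 0.30² + 0.03² + 0.07² + 0.30² + 0.15² + 0.15² = 0.0900 + 0.0009 + 0.0049 + 0.0900 + 0.0225 + 0.0225 = 0.2308
B = 1 / 0.2308 = 4.3328

4.33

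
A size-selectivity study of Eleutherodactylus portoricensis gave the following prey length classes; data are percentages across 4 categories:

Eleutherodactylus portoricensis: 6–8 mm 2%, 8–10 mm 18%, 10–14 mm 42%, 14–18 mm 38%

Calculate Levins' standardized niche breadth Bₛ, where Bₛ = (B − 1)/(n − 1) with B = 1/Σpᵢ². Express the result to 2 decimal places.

0.61

Convert percentages to proportions (divide by 100).
Σpᵢ² = 0.02² + 0.18² + 0.42² + 0.38² = 0.0004 + 0.0324 + 0.1764 + 0.1444 = 0.3536
B = 1 / 0.3536 = 2.8281
Bₛ = (B − 1)/(n − 1) = (2.8281 − 1)/(4 − 1) = 1.8281/3 = 0.6094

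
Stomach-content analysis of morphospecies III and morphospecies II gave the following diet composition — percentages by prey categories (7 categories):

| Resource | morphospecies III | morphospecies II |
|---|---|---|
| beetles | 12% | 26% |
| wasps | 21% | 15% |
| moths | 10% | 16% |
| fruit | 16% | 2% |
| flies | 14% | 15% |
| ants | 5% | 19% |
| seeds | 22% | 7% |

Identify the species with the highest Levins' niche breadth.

Convert percentages to proportions (divide by 100).
Σp_IIIᵢ² = 0.12² + 0.21² + 0.10² + 0.16² + 0.14² + 0.05² + 0.22² = 0.0144 + 0.0441 + 0.0100 + 0.0256 + 0.0196 + 0.0025 + 0.0484 = 0.1646
B_III = 1 / 0.1646 = 6.0753
Σp_IIᵢ² = 0.26² + 0.15² + 0.16² + 0.02² + 0.15² + 0.19² + 0.07² = 0.0676 + 0.0225 + 0.0256 + 0.0004 + 0.0225 + 0.0361 + 0.0049 = 0.1796
B_II = 1 / 0.1796 = 5.5679
Highest B → broadest niche (most generalist): morphospecies III (B = 6.08).

morphospecies III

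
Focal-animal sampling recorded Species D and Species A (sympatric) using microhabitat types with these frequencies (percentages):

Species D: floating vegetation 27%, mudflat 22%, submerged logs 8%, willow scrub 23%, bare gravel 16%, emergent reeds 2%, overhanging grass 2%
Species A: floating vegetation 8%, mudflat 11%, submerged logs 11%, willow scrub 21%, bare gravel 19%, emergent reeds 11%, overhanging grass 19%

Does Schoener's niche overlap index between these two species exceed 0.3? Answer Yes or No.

Yes

Convert percentages to proportions (divide by 100).
Σ|p₁ᵢ − p₂ᵢ| = 0.19 + 0.11 + 0.03 + 0.02 + 0.03 + 0.09 + 0.17 = 0.64
D = 1 − ½ × 0.64 = 1 − 0.320 = 0.6800
D = 0.6800 > 0.3 → Yes.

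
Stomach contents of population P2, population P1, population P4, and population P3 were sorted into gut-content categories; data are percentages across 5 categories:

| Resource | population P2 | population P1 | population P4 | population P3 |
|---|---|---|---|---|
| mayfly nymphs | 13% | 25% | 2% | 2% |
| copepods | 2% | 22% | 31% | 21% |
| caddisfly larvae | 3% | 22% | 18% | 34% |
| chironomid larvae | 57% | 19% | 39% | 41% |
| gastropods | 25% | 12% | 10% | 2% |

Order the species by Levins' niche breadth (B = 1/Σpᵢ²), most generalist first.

Convert percentages to proportions (divide by 100).
Σp_P2ᵢ² = 0.13² + 0.02² + 0.03² + 0.57² + 0.25² = 0.0169 + 0.0004 + 0.0009 + 0.3249 + 0.0625 = 0.4056
B_P2 = 1 / 0.4056 = 2.4655
Σp_P1ᵢ² = 0.25² + 0.22² + 0.22² + 0.19² + 0.12² = 0.0625 + 0.0484 + 0.0484 + 0.0361 + 0.0144 = 0.2098
B_P1 = 1 / 0.2098 = 4.7664
Σp_P4ᵢ² = 0.02² + 0.31² + 0.18² + 0.39² + 0.10² = 0.0004 + 0.0961 + 0.0324 + 0.1521 + 0.0100 = 0.2910
B_P4 = 1 / 0.2910 = 3.4364
Σp_P3ᵢ² = 0.02² + 0.21² + 0.34² + 0.41² + 0.02² = 0.0004 + 0.0441 + 0.1156 + 0.1681 + 0.0004 = 0.3286
B_P3 = 1 / 0.3286 = 3.0432
Ranking by B (broadest → narrowest): population P1 (4.77) > population P4 (3.44) > population P3 (3.04) > population P2 (2.47)

population P1 > population P4 > population P3 > population P2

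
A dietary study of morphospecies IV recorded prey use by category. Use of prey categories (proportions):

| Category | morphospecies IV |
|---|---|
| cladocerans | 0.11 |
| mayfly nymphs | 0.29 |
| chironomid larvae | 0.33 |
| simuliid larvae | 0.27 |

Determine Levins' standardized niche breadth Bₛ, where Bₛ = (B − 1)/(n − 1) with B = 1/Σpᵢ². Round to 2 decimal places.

0.87

Σpᵢ² = 0.11² + 0.29² + 0.33² + 0.27² = 0.0121 + 0.0841 + 0.1089 + 0.0729 = 0.2780
B = 1 / 0.2780 = 3.5971
Bₛ = (B − 1)/(n − 1) = (3.5971 − 1)/(4 − 1) = 2.5971/3 = 0.8657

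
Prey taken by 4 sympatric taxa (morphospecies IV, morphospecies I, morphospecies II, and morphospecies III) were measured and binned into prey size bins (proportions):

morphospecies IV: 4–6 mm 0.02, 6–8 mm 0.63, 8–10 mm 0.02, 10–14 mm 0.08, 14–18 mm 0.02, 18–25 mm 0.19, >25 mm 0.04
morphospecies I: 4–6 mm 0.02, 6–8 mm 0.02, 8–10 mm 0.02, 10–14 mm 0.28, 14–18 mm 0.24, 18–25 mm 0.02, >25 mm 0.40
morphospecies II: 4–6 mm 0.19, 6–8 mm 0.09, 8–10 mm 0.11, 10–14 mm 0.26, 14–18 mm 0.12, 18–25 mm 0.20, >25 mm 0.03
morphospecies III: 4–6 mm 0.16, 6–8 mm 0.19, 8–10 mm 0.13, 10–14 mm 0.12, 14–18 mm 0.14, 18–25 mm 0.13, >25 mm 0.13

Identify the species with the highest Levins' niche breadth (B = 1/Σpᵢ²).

Σp_IVᵢ² = 0.02² + 0.63² + 0.02² + 0.08² + 0.02² + 0.19² + 0.04² = 0.0004 + 0.3969 + 0.0004 + 0.0064 + 0.0004 + 0.0361 + 0.0016 = 0.4422
B_IV = 1 / 0.4422 = 2.2614
Σp_Iᵢ² = 0.02² + 0.02² + 0.02² + 0.28² + 0.24² + 0.02² + 0.40² = 0.0004 + 0.0004 + 0.0004 + 0.0784 + 0.0576 + 0.0004 + 0.1600 = 0.2976
B_I = 1 / 0.2976 = 3.3602
Σp_IIᵢ² = 0.19² + 0.09² + 0.11² + 0.26² + 0.12² + 0.20² + 0.03² = 0.0361 + 0.0081 + 0.0121 + 0.0676 + 0.0144 + 0.0400 + 0.0009 = 0.1792
B_II = 1 / 0.1792 = 5.5804
Σp_IIIᵢ² = 0.16² + 0.19² + 0.13² + 0.12² + 0.14² + 0.13² + 0.13² = 0.0256 + 0.0361 + 0.0169 + 0.0144 + 0.0196 + 0.0169 + 0.0169 = 0.1464
B_III = 1 / 0.1464 = 6.8306
Highest B → broadest niche (most generalist): morphospecies III (B = 6.83).

morphospecies III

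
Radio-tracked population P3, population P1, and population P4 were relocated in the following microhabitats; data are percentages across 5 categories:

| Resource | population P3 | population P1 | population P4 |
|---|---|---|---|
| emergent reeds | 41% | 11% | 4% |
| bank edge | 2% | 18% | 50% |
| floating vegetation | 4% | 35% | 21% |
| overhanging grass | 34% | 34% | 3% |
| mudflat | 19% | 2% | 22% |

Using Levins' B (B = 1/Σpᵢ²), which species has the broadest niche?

population P1

Convert percentages to proportions (divide by 100).
Σp_P3ᵢ² = 0.41² + 0.02² + 0.04² + 0.34² + 0.19² = 0.1681 + 0.0004 + 0.0016 + 0.1156 + 0.0361 = 0.3218
B_P3 = 1 / 0.3218 = 3.1075
Σp_P1ᵢ² = 0.11² + 0.18² + 0.35² + 0.34² + 0.02² = 0.0121 + 0.0324 + 0.1225 + 0.1156 + 0.0004 = 0.2830
B_P1 = 1 / 0.2830 = 3.5336
Σp_P4ᵢ² = 0.04² + 0.50² + 0.21² + 0.03² + 0.22² = 0.0016 + 0.2500 + 0.0441 + 0.0009 + 0.0484 = 0.3450
B_P4 = 1 / 0.3450 = 2.8986
Highest B → broadest niche (most generalist): population P1 (B = 3.53).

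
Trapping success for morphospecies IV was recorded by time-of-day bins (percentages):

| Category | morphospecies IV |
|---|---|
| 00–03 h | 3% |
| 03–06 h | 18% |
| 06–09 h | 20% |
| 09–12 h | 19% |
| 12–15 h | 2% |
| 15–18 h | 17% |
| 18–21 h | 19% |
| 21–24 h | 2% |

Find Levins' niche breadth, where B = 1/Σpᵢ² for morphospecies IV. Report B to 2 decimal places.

Convert percentages to proportions (divide by 100).
Σpᵢ² = 0.03² + 0.18² + 0.20² + 0.19² + 0.02² + 0.17² + 0.19² + 0.02² = 0.0009 + 0.0324 + 0.0400 + 0.0361 + 0.0004 + 0.0289 + 0.0361 + 0.0004 = 0.1752
B = 1 / 0.1752 = 5.7078

5.71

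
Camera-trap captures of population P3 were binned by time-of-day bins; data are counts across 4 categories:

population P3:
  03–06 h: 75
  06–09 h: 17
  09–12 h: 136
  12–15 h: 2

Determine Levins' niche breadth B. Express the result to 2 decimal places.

Proportions for population P3 (n=230): 75/230=0.3261, 17/230=0.0739, 136/230=0.5913, 2/230=0.0087
Σpᵢ² = 0.3261² + 0.0739² + 0.5913² + 0.0087² = 0.106341 + 0.005461 + 0.349636 + 0.000076 = 0.461514
B = 1 / 0.461514 = 2.1668

2.17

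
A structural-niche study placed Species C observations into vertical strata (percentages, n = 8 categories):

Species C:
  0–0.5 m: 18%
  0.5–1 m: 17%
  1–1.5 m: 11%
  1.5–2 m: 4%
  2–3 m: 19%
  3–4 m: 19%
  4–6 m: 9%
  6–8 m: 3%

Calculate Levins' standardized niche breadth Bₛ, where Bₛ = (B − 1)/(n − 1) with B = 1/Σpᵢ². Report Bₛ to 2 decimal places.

0.77

Convert percentages to proportions (divide by 100).
Σpᵢ² = 0.18² + 0.17² + 0.11² + 0.04² + 0.19² + 0.19² + 0.09² + 0.03² = 0.0324 + 0.0289 + 0.0121 + 0.0016 + 0.0361 + 0.0361 + 0.0081 + 0.0009 = 0.1562
B = 1 / 0.1562 = 6.4020
Bₛ = (B − 1)/(n − 1) = (6.4020 − 1)/(8 − 1) = 5.4020/7 = 0.7717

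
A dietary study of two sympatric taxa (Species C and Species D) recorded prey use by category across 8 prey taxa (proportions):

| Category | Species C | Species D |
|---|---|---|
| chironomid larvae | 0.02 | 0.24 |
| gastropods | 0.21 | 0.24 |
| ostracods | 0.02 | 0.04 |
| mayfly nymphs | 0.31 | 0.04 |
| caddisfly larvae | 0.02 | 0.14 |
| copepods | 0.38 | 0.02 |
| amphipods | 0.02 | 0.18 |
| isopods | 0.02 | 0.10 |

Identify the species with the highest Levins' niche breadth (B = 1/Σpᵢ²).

Species D

Σp_Cᵢ² = 0.02² + 0.21² + 0.02² + 0.31² + 0.02² + 0.38² + 0.02² + 0.02² = 0.0004 + 0.0441 + 0.0004 + 0.0961 + 0.0004 + 0.1444 + 0.0004 + 0.0004 = 0.2866
B_C = 1 / 0.2866 = 3.4892
Σp_Dᵢ² = 0.24² + 0.24² + 0.04² + 0.04² + 0.14² + 0.02² + 0.18² + 0.10² = 0.0576 + 0.0576 + 0.0016 + 0.0016 + 0.0196 + 0.0004 + 0.0324 + 0.0100 = 0.1808
B_D = 1 / 0.1808 = 5.5310
Highest B → broadest niche (most generalist): Species D (B = 5.53).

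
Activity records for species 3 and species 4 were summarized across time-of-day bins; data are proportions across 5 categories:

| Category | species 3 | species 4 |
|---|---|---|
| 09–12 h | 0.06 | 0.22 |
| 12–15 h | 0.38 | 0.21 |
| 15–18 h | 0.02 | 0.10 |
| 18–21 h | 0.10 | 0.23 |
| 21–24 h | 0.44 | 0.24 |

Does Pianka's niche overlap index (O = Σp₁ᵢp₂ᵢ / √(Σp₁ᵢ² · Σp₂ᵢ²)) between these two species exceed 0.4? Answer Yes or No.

Yes

Σ p₁ᵢp₂ᵢ = 0.0132 + 0.0798 + 0.0020 + 0.0230 + 0.1056 = 0.2236
Σp_1ᵢ² = 0.06² + 0.38² + 0.02² + 0.10² + 0.44² = 0.0036 + 0.1444 + 0.0004 + 0.0100 + 0.1936 = 0.3520
Σp_2ᵢ² = 0.22² + 0.21² + 0.10² + 0.23² + 0.24² = 0.0484 + 0.0441 + 0.0100 + 0.0529 + 0.0576 = 0.2130
O = 0.2236 / √(0.3520 × 0.2130) = 0.2236 / 0.27382 = 0.8166
O = 0.8166 > 0.4 → Yes.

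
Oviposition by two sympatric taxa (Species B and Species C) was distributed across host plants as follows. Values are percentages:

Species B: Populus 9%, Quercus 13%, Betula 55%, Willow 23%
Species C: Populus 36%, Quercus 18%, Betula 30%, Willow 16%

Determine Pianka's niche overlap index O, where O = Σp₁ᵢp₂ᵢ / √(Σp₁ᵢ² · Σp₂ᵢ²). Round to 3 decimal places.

Convert percentages to proportions (divide by 100).
Σ p₁ᵢp₂ᵢ = 0.0324 + 0.0234 + 0.1650 + 0.0368 = 0.2576
Σp_1ᵢ² = 0.09² + 0.13² + 0.55² + 0.23² = 0.0081 + 0.0169 + 0.3025 + 0.0529 = 0.3804
Σp_2ᵢ² = 0.36² + 0.18² + 0.30² + 0.16² = 0.1296 + 0.0324 + 0.0900 + 0.0256 = 0.2776
O = 0.2576 / √(0.3804 × 0.2776) = 0.2576 / 0.324960 = 0.79271

0.793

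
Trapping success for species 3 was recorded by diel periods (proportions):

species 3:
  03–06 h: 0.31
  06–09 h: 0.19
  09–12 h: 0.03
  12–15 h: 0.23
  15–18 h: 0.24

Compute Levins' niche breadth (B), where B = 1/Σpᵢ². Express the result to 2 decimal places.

4.11

Σpᵢ² = 0.31² + 0.19² + 0.03² + 0.23² + 0.24² = 0.0961 + 0.0361 + 0.0009 + 0.0529 + 0.0576 = 0.2436
B = 1 / 0.2436 = 4.1051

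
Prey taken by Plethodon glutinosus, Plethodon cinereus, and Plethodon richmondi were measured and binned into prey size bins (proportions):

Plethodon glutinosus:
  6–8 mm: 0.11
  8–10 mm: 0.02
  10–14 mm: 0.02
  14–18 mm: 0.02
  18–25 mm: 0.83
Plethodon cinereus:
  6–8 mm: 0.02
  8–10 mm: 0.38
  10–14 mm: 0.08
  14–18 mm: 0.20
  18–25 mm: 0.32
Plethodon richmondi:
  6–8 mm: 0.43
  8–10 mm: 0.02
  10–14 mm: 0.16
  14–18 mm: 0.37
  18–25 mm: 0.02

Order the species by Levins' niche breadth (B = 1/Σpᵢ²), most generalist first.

Σp_glutᵢ² = 0.11² + 0.02² + 0.02² + 0.02² + 0.83² = 0.0121 + 0.0004 + 0.0004 + 0.0004 + 0.6889 = 0.7022
B_glut = 1 / 0.7022 = 1.4241
Σp_cineᵢ² = 0.02² + 0.38² + 0.08² + 0.20² + 0.32² = 0.0004 + 0.1444 + 0.0064 + 0.0400 + 0.1024 = 0.2936
B_cine = 1 / 0.2936 = 3.4060
Σp_richᵢ² = 0.43² + 0.02² + 0.16² + 0.37² + 0.02² = 0.1849 + 0.0004 + 0.0256 + 0.1369 + 0.0004 = 0.3482
B_rich = 1 / 0.3482 = 2.8719
Ranking by B (broadest → narrowest): Plethodon cinereus (3.41) > Plethodon richmondi (2.87) > Plethodon glutinosus (1.42)

Plethodon cinereus > Plethodon richmondi > Plethodon glutinosus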